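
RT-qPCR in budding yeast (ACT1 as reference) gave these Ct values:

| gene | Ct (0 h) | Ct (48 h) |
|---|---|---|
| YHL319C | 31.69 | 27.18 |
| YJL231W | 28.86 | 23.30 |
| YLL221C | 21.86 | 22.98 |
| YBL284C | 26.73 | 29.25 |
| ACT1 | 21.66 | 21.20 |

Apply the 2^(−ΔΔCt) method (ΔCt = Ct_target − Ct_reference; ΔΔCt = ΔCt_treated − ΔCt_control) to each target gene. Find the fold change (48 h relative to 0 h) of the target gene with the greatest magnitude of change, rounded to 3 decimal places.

YHL319C: ΔΔCt = (27.18−21.20) − (31.69−21.66) = 5.98 − 10.03 = -4.05; fold change = 2^4.05 = 16.564
YJL231W: ΔΔCt = (23.30−21.20) − (28.86−21.66) = 2.10 − 7.20 = -5.10; fold change = 2^5.10 = 34.297
YLL221C: ΔΔCt = (22.98−21.20) − (21.86−21.66) = 1.78 − 0.20 = 1.58; fold change = 2^-1.58 = 0.334
YBL284C: ΔΔCt = (29.25−21.20) − (26.73−21.66) = 8.05 − 5.07 = 2.98; fold change = 2^-2.98 = 0.127
YJL231W has the largest |ΔΔCt| = 5.10.

34.297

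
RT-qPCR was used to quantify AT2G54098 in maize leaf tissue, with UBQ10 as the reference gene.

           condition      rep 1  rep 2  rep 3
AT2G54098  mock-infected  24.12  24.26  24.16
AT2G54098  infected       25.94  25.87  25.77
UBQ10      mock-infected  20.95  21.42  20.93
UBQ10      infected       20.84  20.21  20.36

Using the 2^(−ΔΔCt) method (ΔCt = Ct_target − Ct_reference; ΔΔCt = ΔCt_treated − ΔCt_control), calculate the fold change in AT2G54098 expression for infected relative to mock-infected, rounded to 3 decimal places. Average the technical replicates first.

0.202

Mean Ct: AT2G54098 mock-infected 24.180; AT2G54098 infected 25.860; UBQ10 mock-infected 21.100; UBQ10 infected 20.470
ΔCt(mock-infected) = 24.180 − 21.100 = 3.080
ΔCt(infected) = 25.860 − 20.470 = 5.390
ΔΔCt = 5.390 − 3.080 = 2.310
Fold change = 2^(−2.310) = 0.2017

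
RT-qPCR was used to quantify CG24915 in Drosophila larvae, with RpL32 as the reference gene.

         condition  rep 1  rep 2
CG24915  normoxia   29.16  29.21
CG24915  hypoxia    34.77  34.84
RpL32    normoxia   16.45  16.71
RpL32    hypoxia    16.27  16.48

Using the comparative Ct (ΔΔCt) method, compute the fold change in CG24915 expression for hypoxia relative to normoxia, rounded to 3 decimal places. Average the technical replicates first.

0.018

Mean Ct: CG24915 normoxia 29.185; CG24915 hypoxia 34.805; RpL32 normoxia 16.580; RpL32 hypoxia 16.375
ΔCt(normoxia) = 29.185 − 16.580 = 12.605
ΔCt(hypoxia) = 34.805 − 16.375 = 18.430
ΔΔCt = 18.430 − 12.605 = 5.825
Fold change = 2^(−5.825) = 0.0176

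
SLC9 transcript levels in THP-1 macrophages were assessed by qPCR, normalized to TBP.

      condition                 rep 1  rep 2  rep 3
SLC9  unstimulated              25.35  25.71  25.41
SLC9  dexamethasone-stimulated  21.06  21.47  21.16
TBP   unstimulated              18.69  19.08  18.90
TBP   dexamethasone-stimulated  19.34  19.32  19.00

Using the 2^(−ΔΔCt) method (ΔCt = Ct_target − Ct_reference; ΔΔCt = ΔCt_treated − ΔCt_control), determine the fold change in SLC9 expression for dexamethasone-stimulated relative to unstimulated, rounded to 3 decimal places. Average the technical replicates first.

Mean Ct: SLC9 unstimulated 25.490; SLC9 dexamethasone-stimulated 21.230; TBP unstimulated 18.890; TBP dexamethasone-stimulated 19.220
ΔCt(unstimulated) = 25.490 − 18.890 = 6.600
ΔCt(dexamethasone-stimulated) = 21.230 − 19.220 = 2.010
ΔΔCt = 2.010 − 6.600 = -4.590
Fold change = 2^(−(-4.590)) = 2^4.590 = 24.0839

24.084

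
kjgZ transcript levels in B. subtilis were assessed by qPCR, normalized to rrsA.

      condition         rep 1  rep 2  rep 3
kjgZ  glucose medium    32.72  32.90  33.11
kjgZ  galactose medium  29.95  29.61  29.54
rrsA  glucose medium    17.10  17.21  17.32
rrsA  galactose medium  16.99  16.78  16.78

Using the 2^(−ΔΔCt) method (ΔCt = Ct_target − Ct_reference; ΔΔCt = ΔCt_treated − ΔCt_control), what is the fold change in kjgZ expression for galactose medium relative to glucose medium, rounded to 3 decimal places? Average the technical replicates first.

Mean Ct: kjgZ glucose medium 32.910; kjgZ galactose medium 29.700; rrsA glucose medium 17.210; rrsA galactose medium 16.850
ΔCt(glucose medium) = 32.910 − 17.210 = 15.700
ΔCt(galactose medium) = 29.700 − 16.850 = 12.850
ΔΔCt = 12.850 − 15.700 = -2.850
Fold change = 2^(−(-2.850)) = 2^2.850 = 7.2100

7.210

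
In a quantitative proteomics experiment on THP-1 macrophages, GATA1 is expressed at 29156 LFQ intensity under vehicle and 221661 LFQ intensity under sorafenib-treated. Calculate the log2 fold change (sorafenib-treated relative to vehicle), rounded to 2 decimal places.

Fold change = 221661 / 29156 = 7.6026
log2(7.6026) = 2.926

2.93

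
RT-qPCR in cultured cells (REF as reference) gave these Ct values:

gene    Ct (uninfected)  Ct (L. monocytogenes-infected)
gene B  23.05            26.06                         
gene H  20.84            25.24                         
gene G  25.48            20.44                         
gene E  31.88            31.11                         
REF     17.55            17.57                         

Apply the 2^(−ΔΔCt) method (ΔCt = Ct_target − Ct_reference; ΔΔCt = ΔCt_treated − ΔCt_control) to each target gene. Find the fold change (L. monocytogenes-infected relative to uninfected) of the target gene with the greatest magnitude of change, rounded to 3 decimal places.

33.359

gene B: ΔΔCt = (26.06−17.57) − (23.05−17.55) = 8.49 − 5.50 = 2.99; fold change = 2^-2.99 = 0.126
gene H: ΔΔCt = (25.24−17.57) − (20.84−17.55) = 7.67 − 3.29 = 4.38; fold change = 2^-4.38 = 0.048
gene G: ΔΔCt = (20.44−17.57) − (25.48−17.55) = 2.87 − 7.93 = -5.06; fold change = 2^5.06 = 33.359
gene E: ΔΔCt = (31.11−17.57) − (31.88−17.55) = 13.54 − 14.33 = -0.79; fold change = 2^0.79 = 1.729
gene G has the largest |ΔΔCt| = 5.06.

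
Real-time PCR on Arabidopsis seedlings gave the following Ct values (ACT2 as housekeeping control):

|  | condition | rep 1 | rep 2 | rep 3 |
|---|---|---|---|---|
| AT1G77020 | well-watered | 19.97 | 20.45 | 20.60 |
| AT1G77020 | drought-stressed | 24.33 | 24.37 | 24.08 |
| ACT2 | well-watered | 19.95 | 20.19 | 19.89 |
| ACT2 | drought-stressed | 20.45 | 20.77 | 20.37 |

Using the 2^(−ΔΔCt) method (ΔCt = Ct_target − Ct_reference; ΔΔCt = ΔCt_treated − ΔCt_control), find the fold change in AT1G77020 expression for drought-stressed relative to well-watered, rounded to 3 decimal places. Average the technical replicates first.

0.095

Mean Ct: AT1G77020 well-watered 20.340; AT1G77020 drought-stressed 24.260; ACT2 well-watered 20.010; ACT2 drought-stressed 20.530
ΔCt(well-watered) = 20.340 − 20.010 = 0.330
ΔCt(drought-stressed) = 24.260 − 20.530 = 3.730
ΔΔCt = 3.730 − 0.330 = 3.400
Fold change = 2^(−3.400) = 0.0947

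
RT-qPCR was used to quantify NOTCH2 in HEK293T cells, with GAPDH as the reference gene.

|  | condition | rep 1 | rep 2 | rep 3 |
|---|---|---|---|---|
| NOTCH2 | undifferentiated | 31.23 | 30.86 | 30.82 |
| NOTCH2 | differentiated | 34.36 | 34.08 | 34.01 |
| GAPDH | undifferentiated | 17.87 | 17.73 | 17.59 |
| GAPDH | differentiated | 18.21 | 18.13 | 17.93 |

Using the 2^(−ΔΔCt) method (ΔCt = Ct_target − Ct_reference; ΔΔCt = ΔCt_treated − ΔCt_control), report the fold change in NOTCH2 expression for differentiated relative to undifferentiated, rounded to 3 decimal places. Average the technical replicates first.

Mean Ct: NOTCH2 undifferentiated 30.970; NOTCH2 differentiated 34.150; GAPDH undifferentiated 17.730; GAPDH differentiated 18.090
ΔCt(undifferentiated) = 30.970 − 17.730 = 13.240
ΔCt(differentiated) = 34.150 − 18.090 = 16.060
ΔΔCt = 16.060 − 13.240 = 2.820
Fold change = 2^(−2.820) = 0.1416

0.142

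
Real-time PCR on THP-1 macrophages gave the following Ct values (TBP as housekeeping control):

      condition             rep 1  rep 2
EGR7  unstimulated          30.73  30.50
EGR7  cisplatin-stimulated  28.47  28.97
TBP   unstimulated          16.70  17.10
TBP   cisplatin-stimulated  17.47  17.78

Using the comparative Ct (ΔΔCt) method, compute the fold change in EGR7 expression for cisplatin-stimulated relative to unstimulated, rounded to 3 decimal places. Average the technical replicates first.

Mean Ct: EGR7 unstimulated 30.615; EGR7 cisplatin-stimulated 28.720; TBP unstimulated 16.900; TBP cisplatin-stimulated 17.625
ΔCt(unstimulated) = 30.615 − 16.900 = 13.715
ΔCt(cisplatin-stimulated) = 28.720 − 17.625 = 11.095
ΔΔCt = 11.095 − 13.715 = -2.620
Fold change = 2^(−(-2.620)) = 2^2.620 = 6.1475

6.148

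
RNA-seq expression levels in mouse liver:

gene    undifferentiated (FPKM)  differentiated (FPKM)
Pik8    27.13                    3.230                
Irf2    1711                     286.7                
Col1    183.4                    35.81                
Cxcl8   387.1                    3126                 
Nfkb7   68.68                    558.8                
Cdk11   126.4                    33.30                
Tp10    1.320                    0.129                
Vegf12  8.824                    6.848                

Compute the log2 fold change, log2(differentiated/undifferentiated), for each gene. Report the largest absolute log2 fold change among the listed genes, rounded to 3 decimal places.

3.355

log2(3.230/27.13) = -3.070  (Pik8)
log2(286.7/1711) = -2.577  (Irf2)
log2(35.81/183.4) = -2.357  (Col1)
log2(3126/387.1) = 3.014  (Cxcl8)
log2(558.8/68.68) = 3.024  (Nfkb7)
log2(33.30/126.4) = -1.924  (Cdk11)
log2(0.129/1.320) = -3.355  (Tp10)
log2(6.848/8.824) = -0.366  (Vegf12)
The largest magnitude belongs to Tp10.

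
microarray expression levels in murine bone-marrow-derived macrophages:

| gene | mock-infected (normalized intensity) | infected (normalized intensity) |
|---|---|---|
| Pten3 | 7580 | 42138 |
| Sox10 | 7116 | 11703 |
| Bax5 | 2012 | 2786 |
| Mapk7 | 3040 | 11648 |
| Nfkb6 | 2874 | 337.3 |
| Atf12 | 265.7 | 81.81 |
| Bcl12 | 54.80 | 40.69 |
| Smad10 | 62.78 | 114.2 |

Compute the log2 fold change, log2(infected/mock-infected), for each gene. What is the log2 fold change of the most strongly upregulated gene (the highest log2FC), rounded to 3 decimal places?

2.475

log2(42138/7580) = 2.475  (Pten3)
log2(11703/7116) = 0.718  (Sox10)
log2(2786/2012) = 0.470  (Bax5)
log2(11648/3040) = 1.938  (Mapk7)
log2(337.3/2874) = -3.091  (Nfkb6)
log2(81.81/265.7) = -1.699  (Atf12)
log2(40.69/54.80) = -0.430  (Bcl12)
log2(114.2/62.78) = 0.863  (Smad10)
Pten3 is most strongly upregulated.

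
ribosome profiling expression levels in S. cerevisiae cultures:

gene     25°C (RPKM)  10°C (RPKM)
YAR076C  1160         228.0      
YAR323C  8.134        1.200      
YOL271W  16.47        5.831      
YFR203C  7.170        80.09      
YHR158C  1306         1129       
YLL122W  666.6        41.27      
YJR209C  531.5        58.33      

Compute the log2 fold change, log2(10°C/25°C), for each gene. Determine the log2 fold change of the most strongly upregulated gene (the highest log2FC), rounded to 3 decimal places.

3.482

log2(228.0/1160) = -2.347  (YAR076C)
log2(1.200/8.134) = -2.761  (YAR323C)
log2(5.831/16.47) = -1.498  (YOL271W)
log2(80.09/7.170) = 3.482  (YFR203C)
log2(1129/1306) = -0.210  (YHR158C)
log2(41.27/666.6) = -4.014  (YLL122W)
log2(58.33/531.5) = -3.188  (YJR209C)
YFR203C is most strongly upregulated.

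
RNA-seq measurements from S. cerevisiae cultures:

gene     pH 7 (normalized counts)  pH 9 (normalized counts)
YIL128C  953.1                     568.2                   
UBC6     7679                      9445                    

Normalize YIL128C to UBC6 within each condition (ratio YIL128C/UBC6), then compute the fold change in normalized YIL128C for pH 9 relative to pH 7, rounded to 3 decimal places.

YIL128C/UBC6 (pH 7) = 953.1 / 7679 = 0.12412
YIL128C/UBC6 (pH 9) = 568.2 / 9445 = 0.060159
Fold change = 0.060159 / 0.12412 = 0.4847

0.485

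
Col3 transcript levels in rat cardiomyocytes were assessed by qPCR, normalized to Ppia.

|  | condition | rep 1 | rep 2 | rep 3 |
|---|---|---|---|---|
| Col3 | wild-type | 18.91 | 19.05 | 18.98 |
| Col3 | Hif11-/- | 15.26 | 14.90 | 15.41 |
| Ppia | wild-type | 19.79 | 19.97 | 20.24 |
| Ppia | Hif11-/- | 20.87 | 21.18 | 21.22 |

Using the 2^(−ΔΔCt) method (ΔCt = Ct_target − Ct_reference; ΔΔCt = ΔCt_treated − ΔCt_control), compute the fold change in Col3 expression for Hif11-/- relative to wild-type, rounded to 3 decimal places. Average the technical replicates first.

Mean Ct: Col3 wild-type 18.980; Col3 Hif11-/- 15.190; Ppia wild-type 20.000; Ppia Hif11-/- 21.090
ΔCt(wild-type) = 18.980 − 20.000 = -1.020
ΔCt(Hif11-/-) = 15.190 − 21.090 = -5.900
ΔΔCt = -5.900 − (-1.020) = -4.880
Fold change = 2^(−(-4.880)) = 2^4.880 = 29.4460

29.446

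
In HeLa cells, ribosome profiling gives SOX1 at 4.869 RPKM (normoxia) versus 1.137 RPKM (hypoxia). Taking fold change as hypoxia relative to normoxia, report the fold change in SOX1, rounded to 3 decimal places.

0.234

Fold change = 1.137 / 4.869 = 0.2335
SOX1 is downregulated.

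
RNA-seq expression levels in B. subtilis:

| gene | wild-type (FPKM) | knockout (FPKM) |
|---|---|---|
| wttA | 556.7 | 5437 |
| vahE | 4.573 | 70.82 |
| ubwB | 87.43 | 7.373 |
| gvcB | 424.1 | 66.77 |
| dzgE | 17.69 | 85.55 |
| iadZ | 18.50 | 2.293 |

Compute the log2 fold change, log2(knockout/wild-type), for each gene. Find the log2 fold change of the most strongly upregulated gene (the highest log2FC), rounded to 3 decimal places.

log2(5437/556.7) = 3.288  (wttA)
log2(70.82/4.573) = 3.953  (vahE)
log2(7.373/87.43) = -3.568  (ubwB)
log2(66.77/424.1) = -2.667  (gvcB)
log2(85.55/17.69) = 2.274  (dzgE)
log2(2.293/18.50) = -3.012  (iadZ)
vahE is most strongly upregulated.

3.953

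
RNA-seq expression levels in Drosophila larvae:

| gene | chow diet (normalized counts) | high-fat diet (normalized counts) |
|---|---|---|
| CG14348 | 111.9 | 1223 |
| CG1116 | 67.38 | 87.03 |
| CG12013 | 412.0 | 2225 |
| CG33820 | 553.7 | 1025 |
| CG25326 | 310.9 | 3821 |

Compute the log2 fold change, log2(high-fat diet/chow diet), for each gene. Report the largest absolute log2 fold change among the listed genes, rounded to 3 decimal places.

3.619

log2(1223/111.9) = 3.450  (CG14348)
log2(87.03/67.38) = 0.369  (CG1116)
log2(2225/412.0) = 2.433  (CG12013)
log2(1025/553.7) = 0.888  (CG33820)
log2(3821/310.9) = 3.619  (CG25326)
The largest magnitude belongs to CG25326.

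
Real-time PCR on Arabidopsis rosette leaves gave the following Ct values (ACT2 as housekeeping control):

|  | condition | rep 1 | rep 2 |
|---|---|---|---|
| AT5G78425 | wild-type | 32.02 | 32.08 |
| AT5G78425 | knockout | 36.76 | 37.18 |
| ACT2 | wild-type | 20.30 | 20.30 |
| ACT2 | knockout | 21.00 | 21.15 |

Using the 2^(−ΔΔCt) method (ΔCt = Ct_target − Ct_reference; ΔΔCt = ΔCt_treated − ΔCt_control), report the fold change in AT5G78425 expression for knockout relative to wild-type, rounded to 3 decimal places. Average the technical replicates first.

0.057

Mean Ct: AT5G78425 wild-type 32.050; AT5G78425 knockout 36.970; ACT2 wild-type 20.300; ACT2 knockout 21.075
ΔCt(wild-type) = 32.050 − 20.300 = 11.750
ΔCt(knockout) = 36.970 − 21.075 = 15.895
ΔΔCt = 15.895 − 11.750 = 4.145
Fold change = 2^(−4.145) = 0.0565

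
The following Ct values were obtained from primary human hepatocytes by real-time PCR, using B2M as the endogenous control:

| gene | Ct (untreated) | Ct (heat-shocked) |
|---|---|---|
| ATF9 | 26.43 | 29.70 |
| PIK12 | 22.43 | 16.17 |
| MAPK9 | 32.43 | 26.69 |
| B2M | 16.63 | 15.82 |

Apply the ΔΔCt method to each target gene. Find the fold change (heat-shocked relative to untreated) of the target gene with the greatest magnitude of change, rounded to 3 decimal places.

43.713

ATF9: ΔΔCt = (29.70−15.82) − (26.43−16.63) = 13.88 − 9.80 = 4.08; fold change = 2^-4.08 = 0.059
PIK12: ΔΔCt = (16.17−15.82) − (22.43−16.63) = 0.35 − 5.80 = -5.45; fold change = 2^5.45 = 43.713
MAPK9: ΔΔCt = (26.69−15.82) − (32.43−16.63) = 10.87 − 15.80 = -4.93; fold change = 2^4.93 = 30.484
PIK12 has the largest |ΔΔCt| = 5.45.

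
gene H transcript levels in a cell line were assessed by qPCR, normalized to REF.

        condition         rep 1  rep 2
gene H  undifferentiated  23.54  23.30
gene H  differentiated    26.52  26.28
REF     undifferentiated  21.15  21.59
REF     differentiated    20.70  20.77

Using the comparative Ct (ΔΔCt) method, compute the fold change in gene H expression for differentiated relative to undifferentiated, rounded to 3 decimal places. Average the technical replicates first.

Mean Ct: gene H undifferentiated 23.420; gene H differentiated 26.400; REF undifferentiated 21.370; REF differentiated 20.735
ΔCt(undifferentiated) = 23.420 − 21.370 = 2.050
ΔCt(differentiated) = 26.400 − 20.735 = 5.665
ΔΔCt = 5.665 − 2.050 = 3.615
Fold change = 2^(−3.615) = 0.0816

0.082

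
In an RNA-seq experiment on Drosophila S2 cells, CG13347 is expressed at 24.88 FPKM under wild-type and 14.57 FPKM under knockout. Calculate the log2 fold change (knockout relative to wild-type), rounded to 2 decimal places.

-0.77

Fold change = 14.57 / 24.88 = 0.5856
log2(0.5856) = -0.772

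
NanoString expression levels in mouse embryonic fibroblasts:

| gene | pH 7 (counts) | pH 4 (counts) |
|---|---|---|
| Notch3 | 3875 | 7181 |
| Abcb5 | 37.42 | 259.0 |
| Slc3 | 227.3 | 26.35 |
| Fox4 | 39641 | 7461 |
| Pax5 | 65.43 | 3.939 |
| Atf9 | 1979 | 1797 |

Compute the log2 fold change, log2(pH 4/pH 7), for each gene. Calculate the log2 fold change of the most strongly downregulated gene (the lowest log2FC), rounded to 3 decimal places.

log2(7181/3875) = 0.890  (Notch3)
log2(259.0/37.42) = 2.791  (Abcb5)
log2(26.35/227.3) = -3.109  (Slc3)
log2(7461/39641) = -2.410  (Fox4)
log2(3.939/65.43) = -4.054  (Pax5)
log2(1797/1979) = -0.139  (Atf9)
Pax5 is most strongly downregulated.

-4.054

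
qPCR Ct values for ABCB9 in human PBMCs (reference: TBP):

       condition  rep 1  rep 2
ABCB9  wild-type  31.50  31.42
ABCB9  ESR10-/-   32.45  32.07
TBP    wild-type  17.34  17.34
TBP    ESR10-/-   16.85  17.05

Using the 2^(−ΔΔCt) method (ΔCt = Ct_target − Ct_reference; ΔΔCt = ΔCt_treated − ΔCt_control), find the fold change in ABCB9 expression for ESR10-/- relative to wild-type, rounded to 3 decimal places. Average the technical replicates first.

Mean Ct: ABCB9 wild-type 31.460; ABCB9 ESR10-/- 32.260; TBP wild-type 17.340; TBP ESR10-/- 16.950
ΔCt(wild-type) = 31.460 − 17.340 = 14.120
ΔCt(ESR10-/-) = 32.260 − 16.950 = 15.310
ΔΔCt = 15.310 − 14.120 = 1.190
Fold change = 2^(−1.190) = 0.4383

0.438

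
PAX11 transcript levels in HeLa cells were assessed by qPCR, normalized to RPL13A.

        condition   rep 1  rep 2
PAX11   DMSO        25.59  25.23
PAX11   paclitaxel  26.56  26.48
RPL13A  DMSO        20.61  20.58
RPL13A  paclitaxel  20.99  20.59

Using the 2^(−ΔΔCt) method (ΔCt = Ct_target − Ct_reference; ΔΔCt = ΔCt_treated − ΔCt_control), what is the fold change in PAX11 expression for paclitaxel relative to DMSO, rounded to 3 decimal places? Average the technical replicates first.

0.530

Mean Ct: PAX11 DMSO 25.410; PAX11 paclitaxel 26.520; RPL13A DMSO 20.595; RPL13A paclitaxel 20.790
ΔCt(DMSO) = 25.410 − 20.595 = 4.815
ΔCt(paclitaxel) = 26.520 − 20.790 = 5.730
ΔΔCt = 5.730 − 4.815 = 0.915
Fold change = 2^(−0.915) = 0.5303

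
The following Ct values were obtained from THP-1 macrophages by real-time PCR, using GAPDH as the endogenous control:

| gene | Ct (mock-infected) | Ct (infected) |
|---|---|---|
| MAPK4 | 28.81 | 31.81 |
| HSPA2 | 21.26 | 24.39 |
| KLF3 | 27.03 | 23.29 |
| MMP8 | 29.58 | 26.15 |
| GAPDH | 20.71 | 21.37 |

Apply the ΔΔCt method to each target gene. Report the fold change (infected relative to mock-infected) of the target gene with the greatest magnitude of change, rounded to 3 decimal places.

21.112

MAPK4: ΔΔCt = (31.81−21.37) − (28.81−20.71) = 10.44 − 8.10 = 2.34; fold change = 2^-2.34 = 0.198
HSPA2: ΔΔCt = (24.39−21.37) − (21.26−20.71) = 3.02 − 0.55 = 2.47; fold change = 2^-2.47 = 0.180
KLF3: ΔΔCt = (23.29−21.37) − (27.03−20.71) = 1.92 − 6.32 = -4.40; fold change = 2^4.40 = 21.112
MMP8: ΔΔCt = (26.15−21.37) − (29.58−20.71) = 4.78 − 8.87 = -4.09; fold change = 2^4.09 = 17.030
KLF3 has the largest |ΔΔCt| = 4.40.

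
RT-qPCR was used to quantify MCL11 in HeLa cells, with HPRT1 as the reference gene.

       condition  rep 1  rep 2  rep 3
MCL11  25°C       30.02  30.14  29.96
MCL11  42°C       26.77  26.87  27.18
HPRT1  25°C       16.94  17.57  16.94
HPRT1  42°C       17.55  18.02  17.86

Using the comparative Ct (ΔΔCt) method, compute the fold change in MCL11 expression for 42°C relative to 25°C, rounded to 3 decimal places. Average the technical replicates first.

13.548

Mean Ct: MCL11 25°C 30.040; MCL11 42°C 26.940; HPRT1 25°C 17.150; HPRT1 42°C 17.810
ΔCt(25°C) = 30.040 − 17.150 = 12.890
ΔCt(42°C) = 26.940 − 17.810 = 9.130
ΔΔCt = 9.130 − 12.890 = -3.760
Fold change = 2^(−(-3.760)) = 2^3.760 = 13.5479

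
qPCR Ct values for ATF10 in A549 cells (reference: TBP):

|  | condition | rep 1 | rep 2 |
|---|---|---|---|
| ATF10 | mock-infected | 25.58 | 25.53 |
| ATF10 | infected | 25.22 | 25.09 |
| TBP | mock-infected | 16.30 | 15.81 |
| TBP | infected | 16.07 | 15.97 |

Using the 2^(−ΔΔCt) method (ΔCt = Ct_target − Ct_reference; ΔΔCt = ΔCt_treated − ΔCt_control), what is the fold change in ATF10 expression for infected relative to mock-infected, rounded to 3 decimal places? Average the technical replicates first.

Mean Ct: ATF10 mock-infected 25.555; ATF10 infected 25.155; TBP mock-infected 16.055; TBP infected 16.020
ΔCt(mock-infected) = 25.555 − 16.055 = 9.500
ΔCt(infected) = 25.155 − 16.020 = 9.135
ΔΔCt = 9.135 − 9.500 = -0.365
Fold change = 2^(−(-0.365)) = 2^0.365 = 1.2879

1.288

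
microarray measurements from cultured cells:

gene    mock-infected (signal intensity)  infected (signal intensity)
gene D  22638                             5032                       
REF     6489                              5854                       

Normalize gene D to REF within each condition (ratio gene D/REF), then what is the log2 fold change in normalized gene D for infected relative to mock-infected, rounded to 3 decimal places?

gene D/REF (mock-infected) = 22638 / 6489 = 3.4887
gene D/REF (infected) = 5032 / 5854 = 0.85958
Fold change = 0.85958 / 3.4887 = 0.2464
log2(0.2464) = -2.0210

-2.021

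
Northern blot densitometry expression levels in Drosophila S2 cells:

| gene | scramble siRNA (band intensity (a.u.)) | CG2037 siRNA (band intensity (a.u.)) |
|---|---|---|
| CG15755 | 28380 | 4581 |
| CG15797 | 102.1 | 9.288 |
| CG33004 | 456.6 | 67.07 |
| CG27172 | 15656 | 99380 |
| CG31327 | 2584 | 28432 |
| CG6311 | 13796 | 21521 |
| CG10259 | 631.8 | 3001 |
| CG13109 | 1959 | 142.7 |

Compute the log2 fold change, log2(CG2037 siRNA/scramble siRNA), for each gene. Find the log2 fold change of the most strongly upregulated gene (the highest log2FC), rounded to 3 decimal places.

log2(4581/28380) = -2.631  (CG15755)
log2(9.288/102.1) = -3.458  (CG15797)
log2(67.07/456.6) = -2.767  (CG33004)
log2(99380/15656) = 2.666  (CG27172)
log2(28432/2584) = 3.460  (CG31327)
log2(21521/13796) = 0.641  (CG6311)
log2(3001/631.8) = 2.248  (CG10259)
log2(142.7/1959) = -3.779  (CG13109)
CG31327 is most strongly upregulated.

3.460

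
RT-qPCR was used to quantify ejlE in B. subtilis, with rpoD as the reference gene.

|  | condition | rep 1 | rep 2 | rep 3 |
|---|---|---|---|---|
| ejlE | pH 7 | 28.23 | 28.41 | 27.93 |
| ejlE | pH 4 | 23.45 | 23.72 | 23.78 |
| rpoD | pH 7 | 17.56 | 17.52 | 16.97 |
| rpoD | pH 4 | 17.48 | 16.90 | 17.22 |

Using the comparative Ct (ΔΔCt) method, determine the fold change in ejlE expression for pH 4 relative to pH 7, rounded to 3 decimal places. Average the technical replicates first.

Mean Ct: ejlE pH 7 28.190; ejlE pH 4 23.650; rpoD pH 7 17.350; rpoD pH 4 17.200
ΔCt(pH 7) = 28.190 − 17.350 = 10.840
ΔCt(pH 4) = 23.650 − 17.200 = 6.450
ΔΔCt = 6.450 − 10.840 = -4.390
Fold change = 2^(−(-4.390)) = 2^4.390 = 20.9663

20.966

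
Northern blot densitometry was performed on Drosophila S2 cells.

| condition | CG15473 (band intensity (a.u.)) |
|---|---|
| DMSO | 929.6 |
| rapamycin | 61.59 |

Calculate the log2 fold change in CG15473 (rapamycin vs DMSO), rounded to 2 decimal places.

Fold change = 61.59 / 929.6 = 0.0663
log2(0.0663) = -3.916

-3.92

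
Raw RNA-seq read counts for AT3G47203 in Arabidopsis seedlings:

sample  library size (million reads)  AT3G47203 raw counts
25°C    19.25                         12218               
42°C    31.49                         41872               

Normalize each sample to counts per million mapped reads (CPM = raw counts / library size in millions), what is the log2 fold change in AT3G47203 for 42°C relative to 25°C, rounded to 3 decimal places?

CPM(25°C) = 12218 / 19.25 = 634.7013
CPM(42°C) = 41872 / 31.49 = 1329.6920
Fold change = 1329.6920 / 634.7013 = 2.09499
log2(2.09499) = 1.0669

1.067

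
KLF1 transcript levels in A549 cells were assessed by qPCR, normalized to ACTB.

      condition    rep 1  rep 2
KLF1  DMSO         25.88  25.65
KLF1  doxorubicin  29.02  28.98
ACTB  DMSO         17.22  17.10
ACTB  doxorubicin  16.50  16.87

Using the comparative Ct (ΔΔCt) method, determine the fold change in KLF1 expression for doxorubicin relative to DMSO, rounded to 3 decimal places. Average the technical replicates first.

0.076

Mean Ct: KLF1 DMSO 25.765; KLF1 doxorubicin 29.000; ACTB DMSO 17.160; ACTB doxorubicin 16.685
ΔCt(DMSO) = 25.765 − 17.160 = 8.605
ΔCt(doxorubicin) = 29.000 − 16.685 = 12.315
ΔΔCt = 12.315 − 8.605 = 3.710
Fold change = 2^(−3.710) = 0.0764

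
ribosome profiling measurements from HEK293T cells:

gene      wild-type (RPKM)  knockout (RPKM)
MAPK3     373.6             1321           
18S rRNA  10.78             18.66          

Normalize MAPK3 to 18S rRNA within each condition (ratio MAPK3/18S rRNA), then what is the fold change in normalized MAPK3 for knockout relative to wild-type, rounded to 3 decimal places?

MAPK3/18S rRNA (wild-type) = 373.6 / 10.78 = 34.657
MAPK3/18S rRNA (knockout) = 1321 / 18.66 = 70.793
Fold change = 70.793 / 34.657 = 2.0427

2.043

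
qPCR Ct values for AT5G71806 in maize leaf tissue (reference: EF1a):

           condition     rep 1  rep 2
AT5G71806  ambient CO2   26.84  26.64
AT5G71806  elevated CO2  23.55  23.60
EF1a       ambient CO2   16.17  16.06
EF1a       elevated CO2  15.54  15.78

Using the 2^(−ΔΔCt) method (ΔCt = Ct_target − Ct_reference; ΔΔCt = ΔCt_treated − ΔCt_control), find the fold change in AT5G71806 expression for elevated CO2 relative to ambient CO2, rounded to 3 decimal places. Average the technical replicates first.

Mean Ct: AT5G71806 ambient CO2 26.740; AT5G71806 elevated CO2 23.575; EF1a ambient CO2 16.115; EF1a elevated CO2 15.660
ΔCt(ambient CO2) = 26.740 − 16.115 = 10.625
ΔCt(elevated CO2) = 23.575 − 15.660 = 7.915
ΔΔCt = 7.915 − 10.625 = -2.710
Fold change = 2^(−(-2.710)) = 2^2.710 = 6.5432

6.543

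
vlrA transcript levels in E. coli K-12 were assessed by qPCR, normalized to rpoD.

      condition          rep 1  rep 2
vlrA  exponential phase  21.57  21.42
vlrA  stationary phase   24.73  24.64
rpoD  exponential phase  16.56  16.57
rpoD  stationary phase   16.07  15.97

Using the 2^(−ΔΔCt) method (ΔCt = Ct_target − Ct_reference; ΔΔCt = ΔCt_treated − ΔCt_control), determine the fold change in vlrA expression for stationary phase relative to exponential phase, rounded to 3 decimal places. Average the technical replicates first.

Mean Ct: vlrA exponential phase 21.495; vlrA stationary phase 24.685; rpoD exponential phase 16.565; rpoD stationary phase 16.020
ΔCt(exponential phase) = 21.495 − 16.565 = 4.930
ΔCt(stationary phase) = 24.685 − 16.020 = 8.665
ΔΔCt = 8.665 − 4.930 = 3.735
Fold change = 2^(−3.735) = 0.0751

0.075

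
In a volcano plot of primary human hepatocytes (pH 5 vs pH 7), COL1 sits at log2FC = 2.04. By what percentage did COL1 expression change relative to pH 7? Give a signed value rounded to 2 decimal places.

311.25%

Fold change = 2^(2.04) = 4.1125
Percent change = (FC − 1) × 100% = (4.1125 − 1) × 100 = 311.25%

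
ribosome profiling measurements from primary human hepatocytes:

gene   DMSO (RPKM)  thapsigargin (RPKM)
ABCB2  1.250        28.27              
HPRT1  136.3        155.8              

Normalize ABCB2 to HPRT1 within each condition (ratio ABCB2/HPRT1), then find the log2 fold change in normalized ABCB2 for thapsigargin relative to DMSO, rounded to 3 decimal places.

ABCB2/HPRT1 (DMSO) = 1.250 / 136.3 = 0.0091709
ABCB2/HPRT1 (thapsigargin) = 28.27 / 155.8 = 0.18145
Fold change = 0.18145 / 0.0091709 = 19.7854
log2(19.7854) = 4.3064

4.306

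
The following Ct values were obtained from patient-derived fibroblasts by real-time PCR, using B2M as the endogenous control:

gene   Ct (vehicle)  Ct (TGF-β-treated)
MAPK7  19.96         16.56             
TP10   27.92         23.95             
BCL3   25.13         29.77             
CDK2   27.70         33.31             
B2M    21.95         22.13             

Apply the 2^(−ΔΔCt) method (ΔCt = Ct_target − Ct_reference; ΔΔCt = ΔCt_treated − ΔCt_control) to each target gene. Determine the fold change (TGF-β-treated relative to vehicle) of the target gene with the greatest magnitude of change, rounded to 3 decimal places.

MAPK7: ΔΔCt = (16.56−22.13) − (19.96−21.95) = -5.57 − (-1.99) = -3.58; fold change = 2^3.58 = 11.959
TP10: ΔΔCt = (23.95−22.13) − (27.92−21.95) = 1.82 − 5.97 = -4.15; fold change = 2^4.15 = 17.753
BCL3: ΔΔCt = (29.77−22.13) − (25.13−21.95) = 7.64 − 3.18 = 4.46; fold change = 2^-4.46 = 0.045
CDK2: ΔΔCt = (33.31−22.13) − (27.70−21.95) = 11.18 − 5.75 = 5.43; fold change = 2^-5.43 = 0.023
CDK2 has the largest |ΔΔCt| = 5.43.

0.023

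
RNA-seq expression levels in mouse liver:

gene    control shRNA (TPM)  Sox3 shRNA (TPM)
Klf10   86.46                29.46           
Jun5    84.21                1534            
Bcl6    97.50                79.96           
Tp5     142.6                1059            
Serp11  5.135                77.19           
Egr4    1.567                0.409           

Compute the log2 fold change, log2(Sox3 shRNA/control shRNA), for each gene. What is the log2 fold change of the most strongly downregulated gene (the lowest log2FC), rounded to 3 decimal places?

log2(29.46/86.46) = -1.553  (Klf10)
log2(1534/84.21) = 4.187  (Jun5)
log2(79.96/97.50) = -0.286  (Bcl6)
log2(1059/142.6) = 2.893  (Tp5)
log2(77.19/5.135) = 3.910  (Serp11)
log2(0.409/1.567) = -1.938  (Egr4)
Egr4 is most strongly downregulated.

-1.938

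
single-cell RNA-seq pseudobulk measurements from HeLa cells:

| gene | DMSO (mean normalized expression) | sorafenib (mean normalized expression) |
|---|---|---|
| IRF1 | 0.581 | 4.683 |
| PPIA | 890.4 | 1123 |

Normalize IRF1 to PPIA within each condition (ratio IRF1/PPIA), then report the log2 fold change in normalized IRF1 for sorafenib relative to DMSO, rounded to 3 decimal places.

IRF1/PPIA (DMSO) = 0.581 / 890.4 = 0.00065252
IRF1/PPIA (sorafenib) = 4.683 / 1123 = 0.0041701
Fold change = 0.0041701 / 0.00065252 = 6.3908
log2(6.3908) = 2.6760

2.676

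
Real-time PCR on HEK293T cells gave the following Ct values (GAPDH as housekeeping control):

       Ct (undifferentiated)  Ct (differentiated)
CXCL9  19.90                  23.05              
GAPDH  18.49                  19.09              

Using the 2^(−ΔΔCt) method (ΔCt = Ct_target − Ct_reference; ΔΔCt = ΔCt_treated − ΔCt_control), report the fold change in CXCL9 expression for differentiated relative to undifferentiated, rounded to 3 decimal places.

0.171

ΔCt(undifferentiated) = 19.900 − 18.490 = 1.410
ΔCt(differentiated) = 23.050 − 19.090 = 3.960
ΔΔCt = 3.960 − 1.410 = 2.550
Fold change = 2^(−2.550) = 0.1708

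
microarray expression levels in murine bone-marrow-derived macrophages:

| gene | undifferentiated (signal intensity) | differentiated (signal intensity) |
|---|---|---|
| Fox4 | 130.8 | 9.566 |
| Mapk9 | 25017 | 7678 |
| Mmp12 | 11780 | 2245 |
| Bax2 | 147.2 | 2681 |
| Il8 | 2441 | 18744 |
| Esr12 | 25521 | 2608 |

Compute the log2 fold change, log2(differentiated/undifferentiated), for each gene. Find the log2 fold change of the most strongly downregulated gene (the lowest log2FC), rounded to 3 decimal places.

-3.773

log2(9.566/130.8) = -3.773  (Fox4)
log2(7678/25017) = -1.704  (Mapk9)
log2(2245/11780) = -2.392  (Mmp12)
log2(2681/147.2) = 4.187  (Bax2)
log2(18744/2441) = 2.941  (Il8)
log2(2608/25521) = -3.291  (Esr12)
Fox4 is most strongly downregulated.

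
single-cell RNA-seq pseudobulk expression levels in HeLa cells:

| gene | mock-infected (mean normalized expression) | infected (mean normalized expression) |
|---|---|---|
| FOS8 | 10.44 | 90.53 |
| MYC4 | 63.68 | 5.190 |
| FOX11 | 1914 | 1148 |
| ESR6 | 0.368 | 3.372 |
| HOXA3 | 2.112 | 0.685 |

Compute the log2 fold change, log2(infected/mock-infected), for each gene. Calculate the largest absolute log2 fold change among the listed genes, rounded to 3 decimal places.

log2(90.53/10.44) = 3.116  (FOS8)
log2(5.190/63.68) = -3.617  (MYC4)
log2(1148/1914) = -0.737  (FOX11)
log2(3.372/0.368) = 3.196  (ESR6)
log2(0.685/2.112) = -1.624  (HOXA3)
The largest magnitude belongs to MYC4.

3.617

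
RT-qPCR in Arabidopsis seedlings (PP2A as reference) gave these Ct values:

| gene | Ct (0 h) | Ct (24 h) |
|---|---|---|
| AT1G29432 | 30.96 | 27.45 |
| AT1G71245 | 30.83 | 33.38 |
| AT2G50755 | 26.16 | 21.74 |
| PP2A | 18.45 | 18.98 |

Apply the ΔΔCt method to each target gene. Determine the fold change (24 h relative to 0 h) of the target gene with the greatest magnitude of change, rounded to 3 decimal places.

30.910

AT1G29432: ΔΔCt = (27.45−18.98) − (30.96−18.45) = 8.47 − 12.51 = -4.04; fold change = 2^4.04 = 16.450
AT1G71245: ΔΔCt = (33.38−18.98) − (30.83−18.45) = 14.40 − 12.38 = 2.02; fold change = 2^-2.02 = 0.247
AT2G50755: ΔΔCt = (21.74−18.98) − (26.16−18.45) = 2.76 − 7.71 = -4.95; fold change = 2^4.95 = 30.910
AT2G50755 has the largest |ΔΔCt| = 4.95.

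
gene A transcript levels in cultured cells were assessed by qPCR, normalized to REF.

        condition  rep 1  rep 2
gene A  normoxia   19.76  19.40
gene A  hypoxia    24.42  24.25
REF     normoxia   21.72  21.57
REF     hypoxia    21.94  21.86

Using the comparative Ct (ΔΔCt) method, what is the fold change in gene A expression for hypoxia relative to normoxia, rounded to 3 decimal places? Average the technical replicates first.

Mean Ct: gene A normoxia 19.580; gene A hypoxia 24.335; REF normoxia 21.645; REF hypoxia 21.900
ΔCt(normoxia) = 19.580 − 21.645 = -2.065
ΔCt(hypoxia) = 24.335 − 21.900 = 2.435
ΔΔCt = 2.435 − (-2.065) = 4.500
Fold change = 2^(−4.500) = 0.0442

0.044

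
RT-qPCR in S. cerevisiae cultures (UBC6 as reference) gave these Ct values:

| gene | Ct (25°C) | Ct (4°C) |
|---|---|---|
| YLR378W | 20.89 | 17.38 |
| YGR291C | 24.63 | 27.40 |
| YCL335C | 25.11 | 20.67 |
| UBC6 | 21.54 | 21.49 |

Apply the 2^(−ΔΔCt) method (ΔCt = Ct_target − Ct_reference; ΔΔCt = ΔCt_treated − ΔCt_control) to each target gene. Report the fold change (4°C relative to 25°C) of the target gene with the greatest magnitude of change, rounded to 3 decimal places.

20.966

YLR378W: ΔΔCt = (17.38−21.49) − (20.89−21.54) = -4.11 − (-0.65) = -3.46; fold change = 2^3.46 = 11.004
YGR291C: ΔΔCt = (27.40−21.49) − (24.63−21.54) = 5.91 − 3.09 = 2.82; fold change = 2^-2.82 = 0.142
YCL335C: ΔΔCt = (20.67−21.49) − (25.11−21.54) = -0.82 − 3.57 = -4.39; fold change = 2^4.39 = 20.966
YCL335C has the largest |ΔΔCt| = 4.39.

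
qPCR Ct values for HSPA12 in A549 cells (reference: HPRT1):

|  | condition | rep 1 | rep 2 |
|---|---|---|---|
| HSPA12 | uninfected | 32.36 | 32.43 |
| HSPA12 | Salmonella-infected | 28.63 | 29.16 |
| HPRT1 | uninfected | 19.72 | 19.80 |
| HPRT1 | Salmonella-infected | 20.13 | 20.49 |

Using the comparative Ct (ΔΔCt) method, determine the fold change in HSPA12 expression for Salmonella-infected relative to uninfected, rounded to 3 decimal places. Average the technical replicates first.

16.564

Mean Ct: HSPA12 uninfected 32.395; HSPA12 Salmonella-infected 28.895; HPRT1 uninfected 19.760; HPRT1 Salmonella-infected 20.310
ΔCt(uninfected) = 32.395 − 19.760 = 12.635
ΔCt(Salmonella-infected) = 28.895 − 20.310 = 8.585
ΔΔCt = 8.585 − 12.635 = -4.050
Fold change = 2^(−(-4.050)) = 2^4.050 = 16.5642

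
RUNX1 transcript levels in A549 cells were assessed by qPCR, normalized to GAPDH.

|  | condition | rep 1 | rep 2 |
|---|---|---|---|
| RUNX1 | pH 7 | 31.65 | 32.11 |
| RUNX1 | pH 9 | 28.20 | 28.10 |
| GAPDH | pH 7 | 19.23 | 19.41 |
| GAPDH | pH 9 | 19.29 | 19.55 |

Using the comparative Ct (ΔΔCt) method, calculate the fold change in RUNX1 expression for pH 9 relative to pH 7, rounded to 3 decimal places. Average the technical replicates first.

14.221

Mean Ct: RUNX1 pH 7 31.880; RUNX1 pH 9 28.150; GAPDH pH 7 19.320; GAPDH pH 9 19.420
ΔCt(pH 7) = 31.880 − 19.320 = 12.560
ΔCt(pH 9) = 28.150 − 19.420 = 8.730
ΔΔCt = 8.730 − 12.560 = -3.830
Fold change = 2^(−(-3.830)) = 2^3.830 = 14.2215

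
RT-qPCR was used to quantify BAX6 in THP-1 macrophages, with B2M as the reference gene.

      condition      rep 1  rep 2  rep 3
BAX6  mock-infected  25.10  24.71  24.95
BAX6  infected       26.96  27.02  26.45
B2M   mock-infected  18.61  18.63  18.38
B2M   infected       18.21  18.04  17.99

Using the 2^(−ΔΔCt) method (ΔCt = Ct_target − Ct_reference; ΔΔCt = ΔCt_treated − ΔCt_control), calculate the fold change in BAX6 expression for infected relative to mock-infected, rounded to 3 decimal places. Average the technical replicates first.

0.196

Mean Ct: BAX6 mock-infected 24.920; BAX6 infected 26.810; B2M mock-infected 18.540; B2M infected 18.080
ΔCt(mock-infected) = 24.920 − 18.540 = 6.380
ΔCt(infected) = 26.810 − 18.080 = 8.730
ΔΔCt = 8.730 − 6.380 = 2.350
Fold change = 2^(−2.350) = 0.1961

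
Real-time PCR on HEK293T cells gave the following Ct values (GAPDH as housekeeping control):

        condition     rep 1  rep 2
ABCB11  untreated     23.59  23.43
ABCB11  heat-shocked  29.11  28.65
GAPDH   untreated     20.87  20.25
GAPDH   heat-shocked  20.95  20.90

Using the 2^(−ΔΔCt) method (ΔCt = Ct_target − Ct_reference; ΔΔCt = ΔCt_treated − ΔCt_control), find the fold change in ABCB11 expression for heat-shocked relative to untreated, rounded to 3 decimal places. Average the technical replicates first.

Mean Ct: ABCB11 untreated 23.510; ABCB11 heat-shocked 28.880; GAPDH untreated 20.560; GAPDH heat-shocked 20.925
ΔCt(untreated) = 23.510 − 20.560 = 2.950
ΔCt(heat-shocked) = 28.880 − 20.925 = 7.955
ΔΔCt = 7.955 − 2.950 = 5.005
Fold change = 2^(−5.005) = 0.0311

0.031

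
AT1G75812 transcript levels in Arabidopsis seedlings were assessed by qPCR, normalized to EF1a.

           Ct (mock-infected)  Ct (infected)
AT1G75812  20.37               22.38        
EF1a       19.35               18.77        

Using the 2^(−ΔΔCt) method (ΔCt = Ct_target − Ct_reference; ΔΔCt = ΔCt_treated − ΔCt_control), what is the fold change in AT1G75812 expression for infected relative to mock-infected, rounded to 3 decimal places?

0.166

ΔCt(mock-infected) = 20.370 − 19.350 = 1.020
ΔCt(infected) = 22.380 − 18.770 = 3.610
ΔΔCt = 3.610 − 1.020 = 2.590
Fold change = 2^(−2.590) = 0.1661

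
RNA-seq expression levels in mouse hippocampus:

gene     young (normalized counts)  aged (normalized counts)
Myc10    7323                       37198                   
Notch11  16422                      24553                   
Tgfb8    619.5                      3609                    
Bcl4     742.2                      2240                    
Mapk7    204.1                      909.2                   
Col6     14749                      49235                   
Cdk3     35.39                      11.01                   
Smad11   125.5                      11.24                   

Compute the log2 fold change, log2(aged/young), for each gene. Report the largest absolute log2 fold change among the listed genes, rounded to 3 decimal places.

log2(37198/7323) = 2.345  (Myc10)
log2(24553/16422) = 0.580  (Notch11)
log2(3609/619.5) = 2.542  (Tgfb8)
log2(2240/742.2) = 1.594  (Bcl4)
log2(909.2/204.1) = 2.155  (Mapk7)
log2(49235/14749) = 1.739  (Col6)
log2(11.01/35.39) = -1.685  (Cdk3)
log2(11.24/125.5) = -3.481  (Smad11)
The largest magnitude belongs to Smad11.

3.481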